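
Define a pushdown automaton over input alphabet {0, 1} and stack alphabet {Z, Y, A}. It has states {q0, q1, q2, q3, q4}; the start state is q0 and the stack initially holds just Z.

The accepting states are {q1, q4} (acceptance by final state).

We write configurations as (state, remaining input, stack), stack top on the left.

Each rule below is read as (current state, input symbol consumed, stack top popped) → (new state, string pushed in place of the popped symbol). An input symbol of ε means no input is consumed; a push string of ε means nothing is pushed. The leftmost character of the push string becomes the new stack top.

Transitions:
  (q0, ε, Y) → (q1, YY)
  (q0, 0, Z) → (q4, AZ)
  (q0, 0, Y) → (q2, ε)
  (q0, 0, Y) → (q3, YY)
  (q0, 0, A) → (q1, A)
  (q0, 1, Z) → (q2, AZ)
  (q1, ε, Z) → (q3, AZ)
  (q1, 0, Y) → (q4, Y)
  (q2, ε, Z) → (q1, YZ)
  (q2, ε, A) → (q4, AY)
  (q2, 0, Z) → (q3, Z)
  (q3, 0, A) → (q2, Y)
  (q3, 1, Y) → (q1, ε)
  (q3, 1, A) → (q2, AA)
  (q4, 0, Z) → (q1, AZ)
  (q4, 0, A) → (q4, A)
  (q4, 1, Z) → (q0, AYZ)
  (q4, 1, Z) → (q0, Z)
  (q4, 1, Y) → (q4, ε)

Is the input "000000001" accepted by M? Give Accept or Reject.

Reject

No computation consumes all input and reaches a final state.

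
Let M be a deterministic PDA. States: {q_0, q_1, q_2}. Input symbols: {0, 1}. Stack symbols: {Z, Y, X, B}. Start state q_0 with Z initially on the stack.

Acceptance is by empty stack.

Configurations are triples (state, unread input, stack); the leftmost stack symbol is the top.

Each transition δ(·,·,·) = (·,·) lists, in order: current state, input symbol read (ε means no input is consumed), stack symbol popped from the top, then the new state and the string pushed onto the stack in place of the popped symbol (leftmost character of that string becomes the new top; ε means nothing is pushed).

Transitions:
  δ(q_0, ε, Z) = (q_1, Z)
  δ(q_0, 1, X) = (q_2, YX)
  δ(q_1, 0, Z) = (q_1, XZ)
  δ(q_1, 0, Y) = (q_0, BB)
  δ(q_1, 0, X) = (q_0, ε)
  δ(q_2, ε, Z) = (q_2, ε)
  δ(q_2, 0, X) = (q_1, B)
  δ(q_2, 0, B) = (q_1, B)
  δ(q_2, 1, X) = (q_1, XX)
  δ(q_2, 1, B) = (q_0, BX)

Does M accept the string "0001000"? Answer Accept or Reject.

(q_0, 0001000, Z)
  ε-move, top Z: go to q_1, push Z → (q_1, 0001000, Z)
  read 0, top Z: go to q_1, push XZ → (q_1, 001000, XZ)
  read 0, top X: go to q_0, push ε → (q_0, 01000, Z)
  ε-move, top Z: go to q_1, push Z → (q_1, 01000, Z)
  read 0, top Z: go to q_1, push XZ → (q_1, 1000, XZ)
No transition applies at (q_1, 1000, XZ); input not fully consumed.

Reject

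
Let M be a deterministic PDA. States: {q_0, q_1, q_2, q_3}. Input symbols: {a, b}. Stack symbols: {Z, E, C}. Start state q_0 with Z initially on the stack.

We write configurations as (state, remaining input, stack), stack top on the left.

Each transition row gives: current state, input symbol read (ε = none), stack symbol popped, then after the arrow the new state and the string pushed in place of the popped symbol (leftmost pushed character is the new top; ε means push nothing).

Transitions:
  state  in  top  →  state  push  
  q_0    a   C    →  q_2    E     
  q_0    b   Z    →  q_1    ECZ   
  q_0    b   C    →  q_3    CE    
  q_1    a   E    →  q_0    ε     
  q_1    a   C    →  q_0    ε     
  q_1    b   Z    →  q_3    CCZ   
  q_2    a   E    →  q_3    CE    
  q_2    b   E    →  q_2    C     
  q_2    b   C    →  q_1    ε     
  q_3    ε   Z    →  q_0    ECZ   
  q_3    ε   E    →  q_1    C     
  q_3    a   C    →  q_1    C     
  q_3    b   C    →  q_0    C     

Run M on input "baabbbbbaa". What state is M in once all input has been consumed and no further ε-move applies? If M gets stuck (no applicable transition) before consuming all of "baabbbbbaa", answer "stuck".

q_0

(q_0, baabbbbbaa, Z) ⊢ (q_1, aabbbbbaa, ECZ) ⊢ (q_0, abbbbbaa, CZ) ⊢ (q_2, bbbbbaa, EZ) ⊢ (q_2, bbbbaa, CZ) ⊢ (q_1, bbbaa, Z) ⊢ (q_3, bbaa, CCZ) ⊢ (q_0, baa, CCZ) ⊢ (q_3, aa, CECZ) ⊢ (q_1, a, CECZ) ⊢ (q_0, ε, ECZ)
All input consumed; M is in state q_0.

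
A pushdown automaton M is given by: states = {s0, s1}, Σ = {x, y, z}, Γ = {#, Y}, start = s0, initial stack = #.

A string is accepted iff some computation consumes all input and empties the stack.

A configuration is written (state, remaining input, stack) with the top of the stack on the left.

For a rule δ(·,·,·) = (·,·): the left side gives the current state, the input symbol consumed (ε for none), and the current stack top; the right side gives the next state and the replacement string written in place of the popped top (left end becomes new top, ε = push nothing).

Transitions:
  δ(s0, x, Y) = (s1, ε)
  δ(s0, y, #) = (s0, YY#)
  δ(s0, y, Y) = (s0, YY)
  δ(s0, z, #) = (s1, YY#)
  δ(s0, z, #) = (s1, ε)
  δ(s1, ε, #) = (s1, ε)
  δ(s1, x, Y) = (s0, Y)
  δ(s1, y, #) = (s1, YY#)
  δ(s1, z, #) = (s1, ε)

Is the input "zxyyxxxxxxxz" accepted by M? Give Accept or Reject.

Accept

One accepting computation: (s0, zxyyxxxxxxxz, #) ⊢ (s1, xyyxxxxxxxz, YY#) ⊢ (s0, yyxxxxxxxz, YY#) ⊢ (s0, yxxxxxxxz, YYY#) ⊢ (s0, xxxxxxxz, YYYY#) ⊢ (s1, xxxxxxz, YYY#) ⊢ (s0, xxxxxz, YYY#) ⊢ (s1, xxxxz, YY#) ⊢ (s0, xxxz, YY#) ⊢ (s1, xxz, Y#) ⊢ (s0, xz, Y#) ⊢ (s1, z, #) ⊢ (s1, ε, ε)
All input consumed and the stack is empty.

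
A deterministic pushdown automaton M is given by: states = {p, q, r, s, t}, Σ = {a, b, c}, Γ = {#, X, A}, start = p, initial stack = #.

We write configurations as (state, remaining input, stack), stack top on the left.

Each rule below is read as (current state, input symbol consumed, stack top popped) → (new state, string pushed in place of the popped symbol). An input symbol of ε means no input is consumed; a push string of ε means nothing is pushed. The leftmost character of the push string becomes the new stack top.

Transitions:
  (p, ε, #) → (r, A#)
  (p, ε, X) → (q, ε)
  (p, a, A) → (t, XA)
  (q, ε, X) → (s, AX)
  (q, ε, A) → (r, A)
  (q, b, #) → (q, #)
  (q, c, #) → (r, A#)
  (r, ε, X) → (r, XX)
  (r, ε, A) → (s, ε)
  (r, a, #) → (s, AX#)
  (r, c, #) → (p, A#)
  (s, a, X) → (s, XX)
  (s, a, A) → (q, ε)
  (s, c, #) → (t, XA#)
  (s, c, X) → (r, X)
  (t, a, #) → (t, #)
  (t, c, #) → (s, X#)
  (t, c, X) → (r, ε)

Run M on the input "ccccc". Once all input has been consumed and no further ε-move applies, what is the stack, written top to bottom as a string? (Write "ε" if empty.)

XA#

(p, ccccc, #) ⊢ (r, ccccc, A#) ⊢ (s, ccccc, #) ⊢ (t, cccc, XA#) ⊢ (r, ccc, A#) ⊢ (s, ccc, #) ⊢ (t, cc, XA#) ⊢ (r, c, A#) ⊢ (s, c, #) ⊢ (t, ε, XA#)
All input consumed in state t with stack XA#.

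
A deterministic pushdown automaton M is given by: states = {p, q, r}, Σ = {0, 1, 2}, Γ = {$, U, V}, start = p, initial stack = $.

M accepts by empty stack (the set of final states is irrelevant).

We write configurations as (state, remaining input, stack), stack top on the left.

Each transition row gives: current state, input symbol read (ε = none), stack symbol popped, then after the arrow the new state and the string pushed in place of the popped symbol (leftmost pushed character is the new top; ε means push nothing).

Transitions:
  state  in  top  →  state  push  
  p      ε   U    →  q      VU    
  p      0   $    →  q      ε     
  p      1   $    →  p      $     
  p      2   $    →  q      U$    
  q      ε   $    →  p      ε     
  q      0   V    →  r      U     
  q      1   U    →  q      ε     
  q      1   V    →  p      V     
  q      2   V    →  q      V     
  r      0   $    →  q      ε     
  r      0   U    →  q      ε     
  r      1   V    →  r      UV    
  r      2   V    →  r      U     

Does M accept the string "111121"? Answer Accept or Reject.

(p, 111121, $)
  read 1, top $: go to p, push $ → (p, 11121, $)
  read 1, top $: go to p, push $ → (p, 1121, $)
  read 1, top $: go to p, push $ → (p, 121, $)
  read 1, top $: go to p, push $ → (p, 21, $)
  read 2, top $: go to q, push U$ → (q, 1, U$)
  read 1, top U: go to q, push ε → (q, ε, $)
  ε-move, top $: go to p, push ε → (p, ε, ε)
All input consumed and the stack is empty.

Accept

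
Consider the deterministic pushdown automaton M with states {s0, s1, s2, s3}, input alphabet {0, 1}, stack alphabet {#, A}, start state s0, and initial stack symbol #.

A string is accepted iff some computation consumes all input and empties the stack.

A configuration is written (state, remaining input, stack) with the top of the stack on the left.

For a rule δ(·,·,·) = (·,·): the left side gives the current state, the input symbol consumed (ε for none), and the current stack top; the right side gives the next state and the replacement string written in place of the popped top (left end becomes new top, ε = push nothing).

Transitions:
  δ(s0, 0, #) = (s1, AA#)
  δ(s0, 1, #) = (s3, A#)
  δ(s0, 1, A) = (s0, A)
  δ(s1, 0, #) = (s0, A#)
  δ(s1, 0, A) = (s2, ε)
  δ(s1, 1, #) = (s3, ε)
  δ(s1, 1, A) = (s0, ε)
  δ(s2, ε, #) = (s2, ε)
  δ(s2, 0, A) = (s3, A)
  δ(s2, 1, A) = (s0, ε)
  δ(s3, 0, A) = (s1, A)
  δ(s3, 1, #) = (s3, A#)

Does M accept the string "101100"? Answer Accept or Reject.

Accept

(s0, 101100, #)
  read 1, top #: go to s3, push A# → (s3, 01100, A#)
  read 0, top A: go to s1, push A → (s1, 1100, A#)
  read 1, top A: go to s0, push ε → (s0, 100, #)
  read 1, top #: go to s3, push A# → (s3, 00, A#)
  read 0, top A: go to s1, push A → (s1, 0, A#)
  read 0, top A: go to s2, push ε → (s2, ε, #)
  ε-move, top #: go to s2, push ε → (s2, ε, ε)
All input consumed and the stack is empty.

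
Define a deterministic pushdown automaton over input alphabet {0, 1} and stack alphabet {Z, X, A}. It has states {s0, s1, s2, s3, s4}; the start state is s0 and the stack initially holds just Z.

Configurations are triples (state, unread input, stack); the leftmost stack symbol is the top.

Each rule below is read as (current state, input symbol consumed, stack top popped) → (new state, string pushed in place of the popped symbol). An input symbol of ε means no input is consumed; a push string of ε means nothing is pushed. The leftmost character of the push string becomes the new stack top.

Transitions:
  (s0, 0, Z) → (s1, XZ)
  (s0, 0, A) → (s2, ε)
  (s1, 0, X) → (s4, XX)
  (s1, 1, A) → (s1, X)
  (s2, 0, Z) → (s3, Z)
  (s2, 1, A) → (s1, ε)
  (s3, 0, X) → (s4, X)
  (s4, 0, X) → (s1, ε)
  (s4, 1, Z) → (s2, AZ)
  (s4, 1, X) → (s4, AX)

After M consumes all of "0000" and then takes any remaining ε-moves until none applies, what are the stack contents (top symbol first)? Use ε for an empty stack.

XXZ

(s0, 0000, Z) ⊢ (s1, 000, XZ) ⊢ (s4, 00, XXZ) ⊢ (s1, 0, XZ) ⊢ (s4, ε, XXZ)
All input consumed in state s4 with stack XXZ.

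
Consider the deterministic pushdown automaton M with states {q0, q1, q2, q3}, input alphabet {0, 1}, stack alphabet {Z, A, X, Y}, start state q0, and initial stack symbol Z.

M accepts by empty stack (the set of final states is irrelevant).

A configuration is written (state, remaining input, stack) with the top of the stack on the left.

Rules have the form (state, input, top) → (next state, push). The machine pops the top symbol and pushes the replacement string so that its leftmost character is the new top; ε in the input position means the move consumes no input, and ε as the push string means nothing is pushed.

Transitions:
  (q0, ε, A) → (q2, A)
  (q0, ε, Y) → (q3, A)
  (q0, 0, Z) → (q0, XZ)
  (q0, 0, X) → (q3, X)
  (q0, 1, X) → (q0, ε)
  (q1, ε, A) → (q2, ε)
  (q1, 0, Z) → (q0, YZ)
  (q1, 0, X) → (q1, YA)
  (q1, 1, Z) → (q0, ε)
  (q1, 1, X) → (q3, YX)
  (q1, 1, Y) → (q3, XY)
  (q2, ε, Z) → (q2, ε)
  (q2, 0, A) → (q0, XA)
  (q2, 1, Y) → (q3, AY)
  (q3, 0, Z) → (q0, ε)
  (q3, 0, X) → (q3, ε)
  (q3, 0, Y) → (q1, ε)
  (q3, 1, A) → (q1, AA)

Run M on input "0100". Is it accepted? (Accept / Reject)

(q0, 0100, Z)
  read 0, top Z: go to q0, push XZ → (q0, 100, XZ)
  read 1, top X: go to q0, push ε → (q0, 00, Z)
  read 0, top Z: go to q0, push XZ → (q0, 0, XZ)
  read 0, top X: go to q3, push X → (q3, ε, XZ)
All input consumed; stack is XZ, not empty, and no further ε-move applies.

Reject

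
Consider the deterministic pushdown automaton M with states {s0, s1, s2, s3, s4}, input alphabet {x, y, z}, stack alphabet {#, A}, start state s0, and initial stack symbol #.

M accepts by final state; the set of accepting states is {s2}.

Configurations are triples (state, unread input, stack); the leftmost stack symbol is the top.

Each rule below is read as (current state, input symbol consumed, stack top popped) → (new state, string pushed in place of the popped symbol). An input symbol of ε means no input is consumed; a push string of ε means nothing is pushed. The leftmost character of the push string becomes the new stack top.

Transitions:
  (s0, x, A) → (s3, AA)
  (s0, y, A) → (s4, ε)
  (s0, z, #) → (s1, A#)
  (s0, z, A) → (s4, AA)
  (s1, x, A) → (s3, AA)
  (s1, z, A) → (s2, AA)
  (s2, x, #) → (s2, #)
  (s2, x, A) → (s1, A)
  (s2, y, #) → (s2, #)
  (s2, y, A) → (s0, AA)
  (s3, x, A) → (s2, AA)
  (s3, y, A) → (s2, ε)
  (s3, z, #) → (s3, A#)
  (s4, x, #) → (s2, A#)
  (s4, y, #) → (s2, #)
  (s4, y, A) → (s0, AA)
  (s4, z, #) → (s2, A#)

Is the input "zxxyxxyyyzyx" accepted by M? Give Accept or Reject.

Reject

(s0, zxxyxxyyyzyx, #) ⊢ (s1, xxyxxyyyzyx, A#) ⊢ (s3, xyxxyyyzyx, AA#) ⊢ (s2, yxxyyyzyx, AAA#) ⊢ (s0, xxyyyzyx, AAAA#) ⊢ (s3, xyyyzyx, AAAAA#) ⊢ (s2, yyyzyx, AAAAAA#) ⊢ (s0, yyzyx, AAAAAAA#) ⊢ (s4, yzyx, AAAAAA#) ⊢ (s0, zyx, AAAAAAA#) ⊢ (s4, yx, AAAAAAAA#) ⊢ (s0, x, AAAAAAAAA#) ⊢ (s3, ε, AAAAAAAAAA#)
All input consumed; state s3 ∉ F and no further ε-move applies.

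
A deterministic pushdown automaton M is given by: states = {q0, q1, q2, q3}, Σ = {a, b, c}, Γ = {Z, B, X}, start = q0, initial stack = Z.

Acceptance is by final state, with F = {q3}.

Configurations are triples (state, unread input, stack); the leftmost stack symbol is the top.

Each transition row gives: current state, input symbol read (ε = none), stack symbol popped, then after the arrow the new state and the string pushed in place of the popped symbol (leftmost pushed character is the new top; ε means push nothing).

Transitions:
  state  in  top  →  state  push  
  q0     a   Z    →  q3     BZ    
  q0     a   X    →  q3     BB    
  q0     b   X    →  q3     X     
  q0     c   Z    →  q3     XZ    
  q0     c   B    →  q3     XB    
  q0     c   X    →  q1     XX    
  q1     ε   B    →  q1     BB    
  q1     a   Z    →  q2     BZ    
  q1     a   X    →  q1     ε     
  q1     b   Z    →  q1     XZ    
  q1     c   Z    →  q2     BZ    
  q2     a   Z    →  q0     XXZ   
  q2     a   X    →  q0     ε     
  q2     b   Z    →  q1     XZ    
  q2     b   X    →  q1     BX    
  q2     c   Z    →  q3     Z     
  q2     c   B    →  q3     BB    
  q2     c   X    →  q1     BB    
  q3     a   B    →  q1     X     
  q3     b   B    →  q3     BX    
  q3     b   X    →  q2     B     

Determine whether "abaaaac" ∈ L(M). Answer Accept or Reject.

(q0, abaaaac, Z)
  read a, top Z: go to q3, push BZ → (q3, baaaac, BZ)
  read b, top B: go to q3, push BX → (q3, aaaac, BXZ)
  read a, top B: go to q1, push X → (q1, aaac, XXZ)
  read a, top X: go to q1, push ε → (q1, aac, XZ)
  read a, top X: go to q1, push ε → (q1, ac, Z)
  read a, top Z: go to q2, push BZ → (q2, c, BZ)
  read c, top B: go to q3, push BB → (q3, ε, BBZ)
All input consumed; state q3 ∈ F.

Accept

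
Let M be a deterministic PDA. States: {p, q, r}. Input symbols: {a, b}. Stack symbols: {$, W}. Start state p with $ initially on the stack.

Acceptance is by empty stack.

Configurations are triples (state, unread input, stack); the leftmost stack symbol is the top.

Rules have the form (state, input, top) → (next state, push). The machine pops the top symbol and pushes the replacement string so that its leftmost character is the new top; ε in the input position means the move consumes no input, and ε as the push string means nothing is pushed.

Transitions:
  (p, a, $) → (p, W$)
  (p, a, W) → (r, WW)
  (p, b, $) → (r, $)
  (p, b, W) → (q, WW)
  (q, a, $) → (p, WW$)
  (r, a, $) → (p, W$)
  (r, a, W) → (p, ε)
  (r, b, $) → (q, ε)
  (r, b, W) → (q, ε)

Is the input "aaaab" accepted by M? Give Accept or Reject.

(p, aaaab, $) ⊢ (p, aaab, W$) ⊢ (r, aab, WW$) ⊢ (p, ab, W$) ⊢ (r, b, WW$) ⊢ (q, ε, W$)
All input consumed; stack is W$, not empty, and no further ε-move applies.

Reject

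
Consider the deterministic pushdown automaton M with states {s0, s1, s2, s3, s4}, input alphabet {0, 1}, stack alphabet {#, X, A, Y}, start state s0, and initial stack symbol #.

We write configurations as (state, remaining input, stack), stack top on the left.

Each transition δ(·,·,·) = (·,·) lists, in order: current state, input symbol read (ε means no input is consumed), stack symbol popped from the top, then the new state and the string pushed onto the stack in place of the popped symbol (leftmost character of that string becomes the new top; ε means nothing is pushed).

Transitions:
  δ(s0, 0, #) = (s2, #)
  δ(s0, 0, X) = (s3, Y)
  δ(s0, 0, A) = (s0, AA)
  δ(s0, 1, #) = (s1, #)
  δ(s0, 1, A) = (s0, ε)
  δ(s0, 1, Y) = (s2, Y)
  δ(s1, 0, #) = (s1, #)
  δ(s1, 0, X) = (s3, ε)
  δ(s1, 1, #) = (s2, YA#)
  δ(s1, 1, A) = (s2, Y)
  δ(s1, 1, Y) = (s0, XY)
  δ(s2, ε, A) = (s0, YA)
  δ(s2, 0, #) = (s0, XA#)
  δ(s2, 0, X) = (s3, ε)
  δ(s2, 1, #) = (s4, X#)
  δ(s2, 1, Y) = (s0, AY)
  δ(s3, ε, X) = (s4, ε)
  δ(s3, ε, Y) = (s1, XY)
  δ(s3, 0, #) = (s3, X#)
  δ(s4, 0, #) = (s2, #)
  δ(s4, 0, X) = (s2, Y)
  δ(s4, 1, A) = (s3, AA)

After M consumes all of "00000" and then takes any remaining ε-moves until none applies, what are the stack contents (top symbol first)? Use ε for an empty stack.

XYA#

(s0, 00000, #)
  read 0, top #: go to s2, push # → (s2, 0000, #)
  read 0, top #: go to s0, push XA# → (s0, 000, XA#)
  read 0, top X: go to s3, push Y → (s3, 00, YA#)
  ε-move, top Y: go to s1, push XY → (s1, 00, XYA#)
  read 0, top X: go to s3, push ε → (s3, 0, YA#)
  ε-move, top Y: go to s1, push XY → (s1, 0, XYA#)
  read 0, top X: go to s3, push ε → (s3, ε, YA#)
  ε-move, top Y: go to s1, push XY → (s1, ε, XYA#)
All input consumed in state s1 with stack XYA#.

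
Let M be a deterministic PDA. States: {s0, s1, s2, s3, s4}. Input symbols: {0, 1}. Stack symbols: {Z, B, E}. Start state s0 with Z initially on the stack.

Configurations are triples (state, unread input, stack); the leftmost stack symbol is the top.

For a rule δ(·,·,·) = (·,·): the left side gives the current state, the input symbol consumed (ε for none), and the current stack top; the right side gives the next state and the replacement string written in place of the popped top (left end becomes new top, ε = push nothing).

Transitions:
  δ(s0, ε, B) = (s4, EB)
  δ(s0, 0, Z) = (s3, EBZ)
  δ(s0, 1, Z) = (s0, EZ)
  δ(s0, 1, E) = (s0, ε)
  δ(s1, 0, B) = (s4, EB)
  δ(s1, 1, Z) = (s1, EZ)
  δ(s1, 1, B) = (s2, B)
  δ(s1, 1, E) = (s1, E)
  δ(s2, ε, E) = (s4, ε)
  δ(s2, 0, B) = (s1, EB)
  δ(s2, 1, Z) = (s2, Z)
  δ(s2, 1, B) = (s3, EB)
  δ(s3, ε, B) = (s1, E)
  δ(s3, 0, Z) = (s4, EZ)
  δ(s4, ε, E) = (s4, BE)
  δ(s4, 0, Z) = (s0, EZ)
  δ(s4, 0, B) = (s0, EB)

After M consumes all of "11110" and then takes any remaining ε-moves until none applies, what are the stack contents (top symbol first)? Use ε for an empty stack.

EBZ

(s0, 11110, Z)
  read 1, top Z: go to s0, push EZ → (s0, 1110, EZ)
  read 1, top E: go to s0, push ε → (s0, 110, Z)
  read 1, top Z: go to s0, push EZ → (s0, 10, EZ)
  read 1, top E: go to s0, push ε → (s0, 0, Z)
  read 0, top Z: go to s3, push EBZ → (s3, ε, EBZ)
All input consumed in state s3 with stack EBZ.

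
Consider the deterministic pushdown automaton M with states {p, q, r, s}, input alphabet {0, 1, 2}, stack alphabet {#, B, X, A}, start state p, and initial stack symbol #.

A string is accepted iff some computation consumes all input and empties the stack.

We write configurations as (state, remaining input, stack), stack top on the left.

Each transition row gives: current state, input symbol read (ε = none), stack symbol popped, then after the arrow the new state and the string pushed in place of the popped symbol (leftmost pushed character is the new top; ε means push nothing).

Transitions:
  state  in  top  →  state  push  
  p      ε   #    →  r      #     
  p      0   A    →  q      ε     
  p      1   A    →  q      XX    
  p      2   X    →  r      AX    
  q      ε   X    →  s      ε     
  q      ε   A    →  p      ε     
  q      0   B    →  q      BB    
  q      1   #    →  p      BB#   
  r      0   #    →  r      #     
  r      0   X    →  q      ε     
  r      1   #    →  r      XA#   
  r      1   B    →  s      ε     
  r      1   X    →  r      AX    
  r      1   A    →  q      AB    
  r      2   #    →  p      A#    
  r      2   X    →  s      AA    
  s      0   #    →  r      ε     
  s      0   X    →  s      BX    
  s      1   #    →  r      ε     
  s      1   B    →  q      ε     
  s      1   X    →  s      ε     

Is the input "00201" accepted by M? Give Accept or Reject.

Reject

(p, 00201, #) ⊢ (r, 00201, #) ⊢ (r, 0201, #) ⊢ (r, 201, #) ⊢ (p, 01, A#) ⊢ (q, 1, #) ⊢ (p, ε, BB#)
All input consumed; stack is BB#, not empty, and no further ε-move applies.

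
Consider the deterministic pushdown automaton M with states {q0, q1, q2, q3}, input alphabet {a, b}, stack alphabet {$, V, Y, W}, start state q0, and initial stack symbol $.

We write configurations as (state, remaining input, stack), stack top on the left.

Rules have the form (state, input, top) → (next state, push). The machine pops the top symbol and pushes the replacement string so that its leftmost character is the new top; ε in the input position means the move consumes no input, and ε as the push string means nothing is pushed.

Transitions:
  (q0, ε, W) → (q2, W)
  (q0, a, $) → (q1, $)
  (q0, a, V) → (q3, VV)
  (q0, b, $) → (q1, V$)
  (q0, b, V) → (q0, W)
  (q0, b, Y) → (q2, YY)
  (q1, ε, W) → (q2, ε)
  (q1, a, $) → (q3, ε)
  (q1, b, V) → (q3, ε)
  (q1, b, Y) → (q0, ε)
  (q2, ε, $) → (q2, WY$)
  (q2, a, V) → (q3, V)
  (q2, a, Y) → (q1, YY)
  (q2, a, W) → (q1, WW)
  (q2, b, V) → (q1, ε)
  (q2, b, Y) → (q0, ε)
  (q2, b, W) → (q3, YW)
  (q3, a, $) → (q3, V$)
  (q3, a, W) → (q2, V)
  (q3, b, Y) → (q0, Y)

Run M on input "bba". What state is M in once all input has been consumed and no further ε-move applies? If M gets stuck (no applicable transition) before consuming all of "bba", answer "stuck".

q3

(q0, bba, $) ⊢ (q1, ba, V$) ⊢ (q3, a, $) ⊢ (q3, ε, V$)
All input consumed; M is in state q3.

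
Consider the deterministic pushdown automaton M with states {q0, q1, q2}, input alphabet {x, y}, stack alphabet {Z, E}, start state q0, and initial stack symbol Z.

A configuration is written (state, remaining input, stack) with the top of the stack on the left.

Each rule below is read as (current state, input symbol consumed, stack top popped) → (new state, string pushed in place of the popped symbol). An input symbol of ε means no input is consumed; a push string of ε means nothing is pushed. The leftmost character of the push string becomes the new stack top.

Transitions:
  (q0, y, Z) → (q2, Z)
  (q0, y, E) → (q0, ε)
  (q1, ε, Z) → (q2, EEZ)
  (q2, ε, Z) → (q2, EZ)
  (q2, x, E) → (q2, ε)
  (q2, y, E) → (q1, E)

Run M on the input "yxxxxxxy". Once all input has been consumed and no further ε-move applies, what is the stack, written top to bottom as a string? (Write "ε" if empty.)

(q0, yxxxxxxy, Z) ⊢ (q2, xxxxxxy, Z) ⊢ (q2, xxxxxxy, EZ) ⊢ (q2, xxxxxy, Z) ⊢ (q2, xxxxxy, EZ) ⊢ (q2, xxxxy, Z) ⊢ (q2, xxxxy, EZ) ⊢ (q2, xxxy, Z) ⊢ (q2, xxxy, EZ) ⊢ (q2, xxy, Z) ⊢ (q2, xxy, EZ) ⊢ (q2, xy, Z) ⊢ (q2, xy, EZ) ⊢ (q2, y, Z) ⊢ (q2, y, EZ) ⊢ (q1, ε, EZ)
All input consumed in state q1 with stack EZ.

EZ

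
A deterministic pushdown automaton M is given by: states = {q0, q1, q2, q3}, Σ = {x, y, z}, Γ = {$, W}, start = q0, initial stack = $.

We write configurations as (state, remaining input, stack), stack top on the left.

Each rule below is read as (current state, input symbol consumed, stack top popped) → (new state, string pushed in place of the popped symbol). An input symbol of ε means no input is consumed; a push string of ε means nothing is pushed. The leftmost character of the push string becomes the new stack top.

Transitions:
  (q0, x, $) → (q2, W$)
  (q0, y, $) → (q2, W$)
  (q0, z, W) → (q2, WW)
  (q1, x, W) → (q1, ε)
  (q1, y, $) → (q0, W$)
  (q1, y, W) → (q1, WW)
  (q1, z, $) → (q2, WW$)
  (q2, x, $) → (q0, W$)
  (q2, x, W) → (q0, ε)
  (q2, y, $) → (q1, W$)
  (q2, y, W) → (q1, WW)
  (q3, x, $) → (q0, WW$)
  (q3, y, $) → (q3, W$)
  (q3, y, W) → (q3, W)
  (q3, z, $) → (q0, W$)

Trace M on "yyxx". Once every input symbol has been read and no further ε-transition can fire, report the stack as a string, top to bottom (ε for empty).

$

(q0, yyxx, $) ⊢ (q2, yxx, W$) ⊢ (q1, xx, WW$) ⊢ (q1, x, W$) ⊢ (q1, ε, $)
All input consumed in state q1 with stack $.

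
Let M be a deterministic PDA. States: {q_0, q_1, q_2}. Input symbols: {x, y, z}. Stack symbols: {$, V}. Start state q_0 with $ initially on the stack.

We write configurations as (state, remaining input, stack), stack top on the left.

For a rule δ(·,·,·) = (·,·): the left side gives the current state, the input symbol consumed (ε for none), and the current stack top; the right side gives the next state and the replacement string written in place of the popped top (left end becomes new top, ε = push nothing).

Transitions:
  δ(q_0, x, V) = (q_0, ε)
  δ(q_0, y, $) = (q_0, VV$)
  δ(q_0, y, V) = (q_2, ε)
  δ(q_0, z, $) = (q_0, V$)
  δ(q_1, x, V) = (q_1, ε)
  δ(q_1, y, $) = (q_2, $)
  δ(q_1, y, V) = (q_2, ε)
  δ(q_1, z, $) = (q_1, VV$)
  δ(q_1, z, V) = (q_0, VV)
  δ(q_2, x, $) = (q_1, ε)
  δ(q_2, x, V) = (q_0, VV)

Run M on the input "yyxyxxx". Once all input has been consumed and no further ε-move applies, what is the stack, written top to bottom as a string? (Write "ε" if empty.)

(q_0, yyxyxxx, $)
  read y, top $: go to q_0, push VV$ → (q_0, yxyxxx, VV$)
  read y, top V: go to q_2, push ε → (q_2, xyxxx, V$)
  read x, top V: go to q_0, push VV → (q_0, yxxx, VV$)
  read y, top V: go to q_2, push ε → (q_2, xxx, V$)
  read x, top V: go to q_0, push VV → (q_0, xx, VV$)
  read x, top V: go to q_0, push ε → (q_0, x, V$)
  read x, top V: go to q_0, push ε → (q_0, ε, $)
All input consumed in state q_0 with stack $.

$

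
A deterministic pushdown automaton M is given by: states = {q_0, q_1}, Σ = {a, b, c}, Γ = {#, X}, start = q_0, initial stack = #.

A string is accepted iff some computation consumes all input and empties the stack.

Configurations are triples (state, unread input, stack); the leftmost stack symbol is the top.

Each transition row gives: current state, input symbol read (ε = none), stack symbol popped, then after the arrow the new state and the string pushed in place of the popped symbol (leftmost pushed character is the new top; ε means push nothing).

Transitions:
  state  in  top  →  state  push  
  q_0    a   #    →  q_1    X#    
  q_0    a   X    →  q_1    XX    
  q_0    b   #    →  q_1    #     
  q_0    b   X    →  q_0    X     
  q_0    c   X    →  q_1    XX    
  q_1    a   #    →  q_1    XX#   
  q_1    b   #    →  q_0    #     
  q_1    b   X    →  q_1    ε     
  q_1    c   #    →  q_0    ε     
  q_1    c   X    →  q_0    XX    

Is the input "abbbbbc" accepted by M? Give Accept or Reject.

Accept

(q_0, abbbbbc, #)
  read a, top #: go to q_1, push X# → (q_1, bbbbbc, X#)
  read b, top X: go to q_1, push ε → (q_1, bbbbc, #)
  read b, top #: go to q_0, push # → (q_0, bbbc, #)
  read b, top #: go to q_1, push # → (q_1, bbc, #)
  read b, top #: go to q_0, push # → (q_0, bc, #)
  read b, top #: go to q_1, push # → (q_1, c, #)
  read c, top #: go to q_0, push ε → (q_0, ε, ε)
All input consumed and the stack is empty.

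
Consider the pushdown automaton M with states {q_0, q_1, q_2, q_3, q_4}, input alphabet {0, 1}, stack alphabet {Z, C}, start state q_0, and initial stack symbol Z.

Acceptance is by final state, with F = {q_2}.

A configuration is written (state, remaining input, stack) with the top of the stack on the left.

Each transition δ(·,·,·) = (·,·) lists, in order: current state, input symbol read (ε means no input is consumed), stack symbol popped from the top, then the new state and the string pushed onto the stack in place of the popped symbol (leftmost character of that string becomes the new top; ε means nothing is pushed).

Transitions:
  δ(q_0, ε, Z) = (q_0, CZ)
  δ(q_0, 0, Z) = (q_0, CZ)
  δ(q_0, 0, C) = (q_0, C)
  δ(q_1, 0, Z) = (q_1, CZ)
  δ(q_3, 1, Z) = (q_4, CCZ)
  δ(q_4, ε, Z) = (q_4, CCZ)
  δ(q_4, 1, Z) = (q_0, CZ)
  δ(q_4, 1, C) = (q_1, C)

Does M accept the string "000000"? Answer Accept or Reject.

Reject

No computation consumes all input and reaches a final state.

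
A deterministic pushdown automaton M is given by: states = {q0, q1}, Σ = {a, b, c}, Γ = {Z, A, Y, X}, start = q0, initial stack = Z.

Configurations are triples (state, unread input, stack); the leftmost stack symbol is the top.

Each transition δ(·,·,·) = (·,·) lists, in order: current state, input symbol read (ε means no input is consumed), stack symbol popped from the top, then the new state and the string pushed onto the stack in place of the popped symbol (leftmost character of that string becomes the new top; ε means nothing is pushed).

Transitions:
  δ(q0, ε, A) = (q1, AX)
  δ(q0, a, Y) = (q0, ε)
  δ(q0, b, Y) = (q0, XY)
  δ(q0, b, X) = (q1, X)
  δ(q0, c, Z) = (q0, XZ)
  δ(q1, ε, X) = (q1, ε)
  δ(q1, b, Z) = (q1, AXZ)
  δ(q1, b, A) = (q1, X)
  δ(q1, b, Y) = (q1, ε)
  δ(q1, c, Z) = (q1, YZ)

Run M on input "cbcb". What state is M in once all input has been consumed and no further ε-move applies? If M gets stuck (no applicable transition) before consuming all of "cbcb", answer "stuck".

(q0, cbcb, Z)
  read c, top Z: go to q0, push XZ → (q0, bcb, XZ)
  read b, top X: go to q1, push X → (q1, cb, XZ)
  ε-move, top X: go to q1, push ε → (q1, cb, Z)
  read c, top Z: go to q1, push YZ → (q1, b, YZ)
  read b, top Y: go to q1, push ε → (q1, ε, Z)
All input consumed; M is in state q1.

q1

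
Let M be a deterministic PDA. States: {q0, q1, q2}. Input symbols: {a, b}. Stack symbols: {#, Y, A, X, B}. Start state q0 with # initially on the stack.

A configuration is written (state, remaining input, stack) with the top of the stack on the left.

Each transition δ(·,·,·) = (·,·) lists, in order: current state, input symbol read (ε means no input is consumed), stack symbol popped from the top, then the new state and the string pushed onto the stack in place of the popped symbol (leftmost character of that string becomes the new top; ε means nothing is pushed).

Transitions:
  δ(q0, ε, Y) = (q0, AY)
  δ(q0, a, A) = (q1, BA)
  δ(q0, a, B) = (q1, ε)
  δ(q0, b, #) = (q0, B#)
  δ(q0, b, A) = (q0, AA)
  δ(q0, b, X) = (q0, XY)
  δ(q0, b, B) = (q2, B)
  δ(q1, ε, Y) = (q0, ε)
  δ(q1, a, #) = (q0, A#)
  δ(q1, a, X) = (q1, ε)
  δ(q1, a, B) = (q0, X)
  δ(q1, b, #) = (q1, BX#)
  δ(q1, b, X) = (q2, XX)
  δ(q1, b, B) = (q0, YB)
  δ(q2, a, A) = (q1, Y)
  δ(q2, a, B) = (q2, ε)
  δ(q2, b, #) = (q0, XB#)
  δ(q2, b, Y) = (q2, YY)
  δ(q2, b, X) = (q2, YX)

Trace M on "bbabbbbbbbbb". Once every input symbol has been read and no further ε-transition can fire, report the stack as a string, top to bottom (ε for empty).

XYYYYYYYYB#

(q0, bbabbbbbbbbb, #)
  read b, top #: go to q0, push B# → (q0, babbbbbbbbb, B#)
  read b, top B: go to q2, push B → (q2, abbbbbbbbb, B#)
  read a, top B: go to q2, push ε → (q2, bbbbbbbbb, #)
  read b, top #: go to q0, push XB# → (q0, bbbbbbbb, XB#)
  read b, top X: go to q0, push XY → (q0, bbbbbbb, XYB#)
  read b, top X: go to q0, push XY → (q0, bbbbbb, XYYB#)
  read b, top X: go to q0, push XY → (q0, bbbbb, XYYYB#)
  read b, top X: go to q0, push XY → (q0, bbbb, XYYYYB#)
  read b, top X: go to q0, push XY → (q0, bbb, XYYYYYB#)
  read b, top X: go to q0, push XY → (q0, bb, XYYYYYYB#)
  read b, top X: go to q0, push XY → (q0, b, XYYYYYYYB#)
  read b, top X: go to q0, push XY → (q0, ε, XYYYYYYYYB#)
All input consumed in state q0 with stack XYYYYYYYYB#.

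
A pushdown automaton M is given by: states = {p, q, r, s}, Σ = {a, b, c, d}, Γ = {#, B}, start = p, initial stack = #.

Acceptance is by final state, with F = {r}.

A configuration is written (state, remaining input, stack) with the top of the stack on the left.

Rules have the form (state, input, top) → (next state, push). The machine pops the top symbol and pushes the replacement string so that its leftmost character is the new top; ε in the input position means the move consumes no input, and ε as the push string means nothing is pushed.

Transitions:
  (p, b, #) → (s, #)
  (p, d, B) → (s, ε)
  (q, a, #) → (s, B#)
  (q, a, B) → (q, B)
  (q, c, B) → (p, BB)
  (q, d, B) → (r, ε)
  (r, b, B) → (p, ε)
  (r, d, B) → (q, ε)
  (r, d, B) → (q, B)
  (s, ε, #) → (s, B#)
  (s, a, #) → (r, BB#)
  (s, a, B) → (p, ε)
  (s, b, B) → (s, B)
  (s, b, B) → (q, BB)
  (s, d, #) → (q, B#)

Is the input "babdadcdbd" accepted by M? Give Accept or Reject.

One accepting computation: (p, babdadcdbd, #) ⊢ (s, abdadcdbd, #) ⊢ (r, bdadcdbd, BB#) ⊢ (p, dadcdbd, B#) ⊢ (s, adcdbd, #) ⊢ (r, dcdbd, BB#) ⊢ (q, cdbd, B#) ⊢ (p, dbd, BB#) ⊢ (s, bd, B#) ⊢ (q, d, BB#) ⊢ (r, ε, B#)
All input consumed and state r ∈ F.

Accept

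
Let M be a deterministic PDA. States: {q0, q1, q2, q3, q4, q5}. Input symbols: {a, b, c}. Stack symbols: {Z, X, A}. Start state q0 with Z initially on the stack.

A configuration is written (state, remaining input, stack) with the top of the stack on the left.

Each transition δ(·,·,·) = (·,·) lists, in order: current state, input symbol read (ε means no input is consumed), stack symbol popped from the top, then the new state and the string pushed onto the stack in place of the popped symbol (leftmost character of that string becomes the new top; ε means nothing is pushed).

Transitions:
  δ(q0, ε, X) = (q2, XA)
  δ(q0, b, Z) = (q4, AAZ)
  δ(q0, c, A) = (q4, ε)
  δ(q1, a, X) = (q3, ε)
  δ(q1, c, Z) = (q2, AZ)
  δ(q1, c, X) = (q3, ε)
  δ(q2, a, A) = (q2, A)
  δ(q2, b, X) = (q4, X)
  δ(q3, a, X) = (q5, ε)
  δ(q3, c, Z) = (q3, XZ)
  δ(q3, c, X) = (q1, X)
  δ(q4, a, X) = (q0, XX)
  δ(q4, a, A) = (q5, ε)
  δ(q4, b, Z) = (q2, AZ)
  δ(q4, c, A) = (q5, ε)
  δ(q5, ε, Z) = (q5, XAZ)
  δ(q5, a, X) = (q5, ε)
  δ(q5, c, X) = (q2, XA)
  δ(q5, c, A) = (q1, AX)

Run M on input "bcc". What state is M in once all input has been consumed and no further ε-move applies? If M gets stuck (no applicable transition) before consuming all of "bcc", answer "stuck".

(q0, bcc, Z)
  read b, top Z: go to q4, push AAZ → (q4, cc, AAZ)
  read c, top A: go to q5, push ε → (q5, c, AZ)
  read c, top A: go to q1, push AX → (q1, ε, AXZ)
All input consumed; M is in state q1.

q1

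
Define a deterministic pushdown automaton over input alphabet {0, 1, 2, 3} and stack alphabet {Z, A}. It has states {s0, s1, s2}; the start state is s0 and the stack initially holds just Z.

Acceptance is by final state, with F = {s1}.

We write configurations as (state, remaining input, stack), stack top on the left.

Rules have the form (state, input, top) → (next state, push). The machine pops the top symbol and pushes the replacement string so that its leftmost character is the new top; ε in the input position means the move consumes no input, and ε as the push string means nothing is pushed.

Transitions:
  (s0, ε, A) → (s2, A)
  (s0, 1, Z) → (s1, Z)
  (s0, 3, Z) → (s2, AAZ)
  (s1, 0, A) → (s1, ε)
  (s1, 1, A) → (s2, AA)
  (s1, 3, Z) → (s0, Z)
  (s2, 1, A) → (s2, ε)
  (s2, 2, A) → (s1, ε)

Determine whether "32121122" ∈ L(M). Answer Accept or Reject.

(s0, 32121122, Z) ⊢ (s2, 2121122, AAZ) ⊢ (s1, 121122, AZ) ⊢ (s2, 21122, AAZ) ⊢ (s1, 1122, AZ) ⊢ (s2, 122, AAZ) ⊢ (s2, 22, AZ) ⊢ (s1, 2, Z)
No transition applies at (s1, 2, Z); input not fully consumed.

Reject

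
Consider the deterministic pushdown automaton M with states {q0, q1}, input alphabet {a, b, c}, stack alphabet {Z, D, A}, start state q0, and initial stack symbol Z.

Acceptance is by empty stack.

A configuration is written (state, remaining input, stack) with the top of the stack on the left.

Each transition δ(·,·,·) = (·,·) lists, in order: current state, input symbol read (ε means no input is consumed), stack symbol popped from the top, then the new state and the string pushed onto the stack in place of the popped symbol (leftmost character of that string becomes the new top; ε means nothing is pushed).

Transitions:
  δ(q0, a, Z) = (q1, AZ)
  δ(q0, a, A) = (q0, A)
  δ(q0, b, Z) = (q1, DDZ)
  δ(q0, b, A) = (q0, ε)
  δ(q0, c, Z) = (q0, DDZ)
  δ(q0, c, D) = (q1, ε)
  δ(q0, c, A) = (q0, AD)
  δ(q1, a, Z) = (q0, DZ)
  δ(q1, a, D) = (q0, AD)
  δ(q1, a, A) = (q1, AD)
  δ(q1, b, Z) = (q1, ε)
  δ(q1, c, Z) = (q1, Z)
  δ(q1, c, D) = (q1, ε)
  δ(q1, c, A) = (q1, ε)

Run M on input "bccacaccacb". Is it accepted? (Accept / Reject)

Accept

(q0, bccacaccacb, Z) ⊢ (q1, ccacaccacb, DDZ) ⊢ (q1, cacaccacb, DZ) ⊢ (q1, acaccacb, Z) ⊢ (q0, caccacb, DZ) ⊢ (q1, accacb, Z) ⊢ (q0, ccacb, DZ) ⊢ (q1, cacb, Z) ⊢ (q1, acb, Z) ⊢ (q0, cb, DZ) ⊢ (q1, b, Z) ⊢ (q1, ε, ε)
All input consumed and the stack is empty.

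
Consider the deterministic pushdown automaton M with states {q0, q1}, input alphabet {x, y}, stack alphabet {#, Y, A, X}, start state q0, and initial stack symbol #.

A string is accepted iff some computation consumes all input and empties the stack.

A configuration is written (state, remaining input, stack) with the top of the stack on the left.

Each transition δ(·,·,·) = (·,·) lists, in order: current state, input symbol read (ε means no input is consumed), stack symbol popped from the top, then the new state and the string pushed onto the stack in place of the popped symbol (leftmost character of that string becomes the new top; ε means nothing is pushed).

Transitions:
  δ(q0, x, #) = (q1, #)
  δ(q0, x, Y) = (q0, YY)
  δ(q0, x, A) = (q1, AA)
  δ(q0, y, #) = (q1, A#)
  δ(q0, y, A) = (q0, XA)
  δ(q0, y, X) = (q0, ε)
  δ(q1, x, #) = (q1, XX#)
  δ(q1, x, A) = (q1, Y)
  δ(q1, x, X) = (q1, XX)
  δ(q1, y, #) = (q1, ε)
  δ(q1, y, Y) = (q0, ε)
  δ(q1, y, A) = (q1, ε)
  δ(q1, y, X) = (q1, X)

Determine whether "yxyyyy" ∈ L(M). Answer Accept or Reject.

(q0, yxyyyy, #)
  read y, top #: go to q1, push A# → (q1, xyyyy, A#)
  read x, top A: go to q1, push Y → (q1, yyyy, Y#)
  read y, top Y: go to q0, push ε → (q0, yyy, #)
  read y, top #: go to q1, push A# → (q1, yy, A#)
  read y, top A: go to q1, push ε → (q1, y, #)
  read y, top #: go to q1, push ε → (q1, ε, ε)
All input consumed and the stack is empty.

Accept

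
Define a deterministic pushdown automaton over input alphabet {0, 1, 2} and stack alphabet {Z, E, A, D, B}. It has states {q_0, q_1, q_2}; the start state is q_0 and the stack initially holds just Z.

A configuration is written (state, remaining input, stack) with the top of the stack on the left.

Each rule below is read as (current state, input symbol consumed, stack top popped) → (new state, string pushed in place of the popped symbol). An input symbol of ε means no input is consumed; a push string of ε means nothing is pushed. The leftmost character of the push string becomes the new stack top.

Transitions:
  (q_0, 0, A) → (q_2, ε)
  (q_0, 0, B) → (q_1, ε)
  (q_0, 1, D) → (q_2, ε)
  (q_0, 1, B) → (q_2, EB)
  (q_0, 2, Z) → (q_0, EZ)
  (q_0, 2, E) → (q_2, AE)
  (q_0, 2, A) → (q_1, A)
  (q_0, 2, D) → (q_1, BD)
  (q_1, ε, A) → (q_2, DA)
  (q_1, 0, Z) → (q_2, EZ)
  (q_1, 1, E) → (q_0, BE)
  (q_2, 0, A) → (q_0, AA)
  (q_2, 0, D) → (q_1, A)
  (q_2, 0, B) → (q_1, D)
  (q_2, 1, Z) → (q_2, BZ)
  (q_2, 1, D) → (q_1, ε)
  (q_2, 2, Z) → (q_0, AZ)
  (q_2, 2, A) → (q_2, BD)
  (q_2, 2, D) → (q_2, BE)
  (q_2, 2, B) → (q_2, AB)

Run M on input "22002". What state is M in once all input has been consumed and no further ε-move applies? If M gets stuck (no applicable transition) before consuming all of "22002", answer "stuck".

q_2

(q_0, 22002, Z)
  read 2, top Z: go to q_0, push EZ → (q_0, 2002, EZ)
  read 2, top E: go to q_2, push AE → (q_2, 002, AEZ)
  read 0, top A: go to q_0, push AA → (q_0, 02, AAEZ)
  read 0, top A: go to q_2, push ε → (q_2, 2, AEZ)
  read 2, top A: go to q_2, push BD → (q_2, ε, BDEZ)
All input consumed; M is in state q_2.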